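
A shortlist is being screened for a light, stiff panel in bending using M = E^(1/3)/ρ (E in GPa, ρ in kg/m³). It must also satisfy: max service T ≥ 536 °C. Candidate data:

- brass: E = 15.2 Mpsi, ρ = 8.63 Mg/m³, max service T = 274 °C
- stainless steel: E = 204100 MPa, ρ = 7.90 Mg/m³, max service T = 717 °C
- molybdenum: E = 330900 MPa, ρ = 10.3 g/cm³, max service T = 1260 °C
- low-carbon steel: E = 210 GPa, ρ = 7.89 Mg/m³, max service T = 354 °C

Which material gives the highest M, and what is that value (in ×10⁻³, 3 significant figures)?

Screen on constraints: max service T ≥ 536 °C. Survivors: stainless steel, molybdenum.
Putting every candidate on a common basis:
  stainless steel: E = 204.1 GPa, ρ = 7900 kg/m³
  molybdenum: E = 330.9 GPa, ρ = 10300 kg/m³
  stainless steel: M = 0.745×10⁻³
  molybdenum: M = 0.672×10⁻³
Stainless steel has the largest M.

stainless steel, M = 0.745×10⁻³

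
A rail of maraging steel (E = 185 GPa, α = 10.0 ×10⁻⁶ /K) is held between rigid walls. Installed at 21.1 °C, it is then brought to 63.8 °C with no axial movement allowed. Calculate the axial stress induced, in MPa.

79.0 MPa

ΔT = 42.70 K. Constrained thermal stress σ = E·α·ΔT = 185.0×10³ MPa × 10.0×10⁻⁶ × 42.70 = 79.0 MPa (compressive).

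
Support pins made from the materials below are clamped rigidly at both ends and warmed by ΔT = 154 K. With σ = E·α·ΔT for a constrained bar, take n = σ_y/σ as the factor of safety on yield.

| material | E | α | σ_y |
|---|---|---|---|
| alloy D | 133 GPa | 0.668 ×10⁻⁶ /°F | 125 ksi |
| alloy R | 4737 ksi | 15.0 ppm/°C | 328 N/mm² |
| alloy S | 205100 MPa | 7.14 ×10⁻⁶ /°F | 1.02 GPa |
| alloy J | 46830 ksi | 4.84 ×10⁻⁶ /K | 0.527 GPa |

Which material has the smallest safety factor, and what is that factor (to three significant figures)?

With everything in SI (GPa, ×10⁻⁶/K, MPa):
  alloy D: E = 133.0, α = 1.20, σ_y = 861.8 → σ = 24.6 MPa, n = 35.0
  alloy R: E = 32.66, α = 15.0, σ_y = 328.0 → σ = 75.4 MPa, n = 4.35
  alloy S: E = 205.1, α = 12.9, σ_y = 1020 → σ = 406 MPa, n = 2.51
  alloy J: E = 322.9, α = 4.84, σ_y = 527.0 → σ = 241 MPa, n = 2.19
Alloy J has the lowest safety factor, n = 2.19.

alloy J, n = 2.19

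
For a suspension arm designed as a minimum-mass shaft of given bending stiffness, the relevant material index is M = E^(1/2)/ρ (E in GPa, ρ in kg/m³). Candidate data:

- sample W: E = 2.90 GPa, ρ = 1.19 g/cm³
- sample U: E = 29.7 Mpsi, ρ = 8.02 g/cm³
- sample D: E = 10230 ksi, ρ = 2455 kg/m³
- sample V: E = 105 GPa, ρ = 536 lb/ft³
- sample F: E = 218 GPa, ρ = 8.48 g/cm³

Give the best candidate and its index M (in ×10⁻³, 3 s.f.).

sample D, M = 3.42×10⁻³

Convert each candidate to consistent units, then evaluate M:
  sample W: E = 2.900 GPa, ρ = 1190 kg/m³
  sample U: E = 204.8 GPa, ρ = 8020 kg/m³
  sample D: E = 70.53 GPa, ρ = 2455 kg/m³
  sample V: E = 105.0 GPa, ρ = 8586 kg/m³
  sample F: E = 218.0 GPa, ρ = 8480 kg/m³
  sample D: M = 3.42×10⁻³
  sample U: M = 1.78×10⁻³
  sample F: M = 1.74×10⁻³
  sample W: M = 1.43×10⁻³
  sample V: M = 1.19×10⁻³
Sample D has the largest M.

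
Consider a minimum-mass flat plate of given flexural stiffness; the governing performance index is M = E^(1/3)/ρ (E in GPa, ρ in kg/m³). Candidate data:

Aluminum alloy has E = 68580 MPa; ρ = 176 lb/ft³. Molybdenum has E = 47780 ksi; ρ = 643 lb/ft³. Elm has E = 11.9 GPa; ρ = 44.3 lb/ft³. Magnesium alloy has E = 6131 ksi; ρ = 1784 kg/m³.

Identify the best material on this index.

elm

After converting to SI:
  aluminum alloy: E = 68.58 GPa, ρ = 2819 kg/m³
  molybdenum: E = 329.4 GPa, ρ = 10300 kg/m³
  elm: E = 11.90 GPa, ρ = 709.6 kg/m³
  magnesium alloy: E = 42.27 GPa, ρ = 1784 kg/m³
  elm: M = 3.22×10⁻³
  magnesium alloy: M = 1.95×10⁻³
  aluminum alloy: M = 1.45×10⁻³
  molybdenum: M = 0.671×10⁻³
Elm has the largest M.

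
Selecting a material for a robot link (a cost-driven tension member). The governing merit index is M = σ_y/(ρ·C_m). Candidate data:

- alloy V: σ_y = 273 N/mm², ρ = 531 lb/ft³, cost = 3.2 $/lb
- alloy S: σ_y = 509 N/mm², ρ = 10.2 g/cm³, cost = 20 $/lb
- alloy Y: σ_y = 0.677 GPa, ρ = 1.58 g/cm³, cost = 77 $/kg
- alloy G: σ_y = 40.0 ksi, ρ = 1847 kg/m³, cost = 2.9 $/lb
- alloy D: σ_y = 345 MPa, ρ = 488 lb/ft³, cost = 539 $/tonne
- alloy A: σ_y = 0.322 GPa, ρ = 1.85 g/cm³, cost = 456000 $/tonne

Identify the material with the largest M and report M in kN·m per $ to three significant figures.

In SI units:
  alloy V: σ_y = 273.0 MPa, ρ = 8506 kg/m³, cost = 7.055 $/kg
  alloy S: σ_y = 509.0 MPa, ρ = 10200 kg/m³, cost = 44.09 $/kg
  alloy Y: σ_y = 677.0 MPa, ρ = 1580 kg/m³, cost = 77.00 $/kg
  alloy G: σ_y = 275.8 MPa, ρ = 1847 kg/m³, cost = 6.393 $/kg
  alloy D: σ_y = 345.0 MPa, ρ = 7817 kg/m³, cost = 0.5390 $/kg
  alloy A: σ_y = 322.0 MPa, ρ = 1850 kg/m³, cost = 456.0 $/kg
  alloy D: M = 81.9 kN·m per $
  alloy G: M = 23.4 kN·m per $
  alloy Y: M = 5.56 kN·m per $
  alloy V: M = 4.55 kN·m per $
  alloy S: M = 1.13 kN·m per $
  alloy A: M = 0.382 kN·m per $
Alloy D ranks first.

alloy D, M = 81.9 kN·m per $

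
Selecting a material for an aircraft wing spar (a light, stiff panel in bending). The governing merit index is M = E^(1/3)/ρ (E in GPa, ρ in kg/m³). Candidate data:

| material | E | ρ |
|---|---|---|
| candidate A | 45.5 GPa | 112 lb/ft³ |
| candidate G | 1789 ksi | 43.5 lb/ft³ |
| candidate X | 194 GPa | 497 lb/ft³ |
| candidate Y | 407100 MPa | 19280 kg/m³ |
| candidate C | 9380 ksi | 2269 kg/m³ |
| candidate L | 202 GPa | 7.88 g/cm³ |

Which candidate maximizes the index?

Normalizing units and computing the index:
  candidate A: E = 45.50 GPa, ρ = 1794 kg/m³
  candidate G: E = 12.33 GPa, ρ = 696.8 kg/m³
  candidate X: E = 194.0 GPa, ρ = 7961 kg/m³
  candidate Y: E = 407.1 GPa, ρ = 19280 kg/m³
  candidate C: E = 64.67 GPa, ρ = 2269 kg/m³
  candidate L: E = 202.0 GPa, ρ = 7880 kg/m³
  candidate G: M = 3.32×10⁻³
  candidate A: M = 1.99×10⁻³
  candidate C: M = 1.77×10⁻³
  candidate L: M = 0.745×10⁻³
  candidate X: M = 0.727×10⁻³
  candidate Y: M = 0.384×10⁻³
Candidate G has the largest M.

candidate G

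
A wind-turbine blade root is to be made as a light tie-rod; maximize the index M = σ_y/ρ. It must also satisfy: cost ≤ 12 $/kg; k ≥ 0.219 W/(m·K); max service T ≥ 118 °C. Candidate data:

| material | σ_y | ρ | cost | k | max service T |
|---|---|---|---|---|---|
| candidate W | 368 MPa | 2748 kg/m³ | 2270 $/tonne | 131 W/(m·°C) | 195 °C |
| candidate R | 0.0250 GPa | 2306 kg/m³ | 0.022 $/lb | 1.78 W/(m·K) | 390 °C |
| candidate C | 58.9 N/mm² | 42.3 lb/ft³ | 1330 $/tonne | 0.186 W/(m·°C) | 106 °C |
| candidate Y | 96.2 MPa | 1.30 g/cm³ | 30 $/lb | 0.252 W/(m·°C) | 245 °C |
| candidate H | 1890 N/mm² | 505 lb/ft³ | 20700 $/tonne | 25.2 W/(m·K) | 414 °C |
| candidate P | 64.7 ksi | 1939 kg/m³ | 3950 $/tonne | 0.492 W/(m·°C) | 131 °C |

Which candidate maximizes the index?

Screen on constraints: cost ≤ 12 $/kg; k ≥ 0.219 W/(m·K); max service T ≥ 118 °C. Survivors: candidate W, candidate R, candidate P.
After converting to SI:
  candidate W: σ_y = 368.0 MPa, ρ = 2748 kg/m³
  candidate R: σ_y = 25.00 MPa, ρ = 2306 kg/m³
  candidate P: σ_y = 446.1 MPa, ρ = 1939 kg/m³
  candidate P: M = 230 kN·m/kg
  candidate W: M = 134 kN·m/kg
  candidate R: M = 10.8 kN·m/kg
Candidate P has the largest M.

candidate P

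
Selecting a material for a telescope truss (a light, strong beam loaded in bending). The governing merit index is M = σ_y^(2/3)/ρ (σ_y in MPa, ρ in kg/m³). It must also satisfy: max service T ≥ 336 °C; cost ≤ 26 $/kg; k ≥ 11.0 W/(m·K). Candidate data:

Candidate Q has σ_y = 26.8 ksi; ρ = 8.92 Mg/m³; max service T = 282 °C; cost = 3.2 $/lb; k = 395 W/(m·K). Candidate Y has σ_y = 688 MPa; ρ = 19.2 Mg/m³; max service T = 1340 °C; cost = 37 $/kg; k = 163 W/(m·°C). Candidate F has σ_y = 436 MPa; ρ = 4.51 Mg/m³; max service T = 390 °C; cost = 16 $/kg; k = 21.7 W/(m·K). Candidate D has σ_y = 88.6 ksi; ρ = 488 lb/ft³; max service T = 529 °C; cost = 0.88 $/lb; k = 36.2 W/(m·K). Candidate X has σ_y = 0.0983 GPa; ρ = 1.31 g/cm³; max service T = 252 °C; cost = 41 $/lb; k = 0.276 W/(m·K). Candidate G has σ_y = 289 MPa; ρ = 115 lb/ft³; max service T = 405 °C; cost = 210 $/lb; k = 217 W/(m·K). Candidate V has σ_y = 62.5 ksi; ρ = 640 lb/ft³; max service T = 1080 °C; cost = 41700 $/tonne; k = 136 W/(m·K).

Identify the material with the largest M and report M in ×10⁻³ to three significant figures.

candidate F, M = 12.7×10⁻³

Screen on constraints: max service T ≥ 336 °C; cost ≤ 26 $/kg; k ≥ 11.0 W/(m·K). Survivors: candidate F, candidate D.
Normalizing units and computing the index:
  candidate F: σ_y = 436.0 MPa, ρ = 4510 kg/m³
  candidate D: σ_y = 610.9 MPa, ρ = 7817 kg/m³
  candidate F: M = 12.7×10⁻³
  candidate D: M = 9.21×10⁻³
Highest index: candidate F.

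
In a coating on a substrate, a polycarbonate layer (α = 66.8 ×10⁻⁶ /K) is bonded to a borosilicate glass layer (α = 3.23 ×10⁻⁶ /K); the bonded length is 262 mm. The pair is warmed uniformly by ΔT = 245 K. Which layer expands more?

polycarbonate

α(polycarbonate) = 66.8×10⁻⁶/K vs α(borosilicate glass) = 3.23×10⁻⁶/K.
Higher α expands more for the same ΔT: polycarbonate.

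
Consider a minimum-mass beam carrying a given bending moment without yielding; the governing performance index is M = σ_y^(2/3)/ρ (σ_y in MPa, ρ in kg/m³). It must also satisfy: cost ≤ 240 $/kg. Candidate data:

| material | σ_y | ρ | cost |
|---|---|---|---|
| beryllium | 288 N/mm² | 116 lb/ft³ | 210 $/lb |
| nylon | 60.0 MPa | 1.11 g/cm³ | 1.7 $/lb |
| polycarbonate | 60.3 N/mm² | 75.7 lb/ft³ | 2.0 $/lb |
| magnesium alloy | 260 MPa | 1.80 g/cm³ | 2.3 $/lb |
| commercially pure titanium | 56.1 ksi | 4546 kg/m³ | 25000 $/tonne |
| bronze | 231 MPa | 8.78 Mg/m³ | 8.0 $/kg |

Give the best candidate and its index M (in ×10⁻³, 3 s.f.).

magnesium alloy, M = 22.6×10⁻³

Screen on constraints: cost ≤ 240 $/kg. Survivors: nylon, polycarbonate, magnesium alloy, commercially pure titanium, bronze.
In SI units:
  nylon: σ_y = 60.00 MPa, ρ = 1110 kg/m³
  polycarbonate: σ_y = 60.30 MPa, ρ = 1213 kg/m³
  magnesium alloy: σ_y = 260.0 MPa, ρ = 1800 kg/m³
  commercially pure titanium: σ_y = 386.8 MPa, ρ = 4546 kg/m³
  bronze: σ_y = 231.0 MPa, ρ = 8780 kg/m³
  magnesium alloy: M = 22.6×10⁻³
  nylon: M = 13.8×10⁻³
  polycarbonate: M = 12.7×10⁻³
  commercially pure titanium: M = 11.7×10⁻³
  bronze: M = 4.29×10⁻³
Magnesium alloy has the largest M.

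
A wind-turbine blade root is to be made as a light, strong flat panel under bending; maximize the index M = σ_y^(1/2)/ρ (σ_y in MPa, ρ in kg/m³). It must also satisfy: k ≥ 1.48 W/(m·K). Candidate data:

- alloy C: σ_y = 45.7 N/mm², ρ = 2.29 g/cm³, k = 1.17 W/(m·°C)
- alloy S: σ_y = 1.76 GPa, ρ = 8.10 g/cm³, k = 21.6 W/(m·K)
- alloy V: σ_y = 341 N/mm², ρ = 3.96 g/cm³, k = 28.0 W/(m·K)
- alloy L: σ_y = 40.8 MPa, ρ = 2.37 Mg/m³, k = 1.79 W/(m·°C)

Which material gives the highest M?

alloy S

Screen on constraints: k ≥ 1.48 W/(m·K). Survivors: alloy S, alloy V, alloy L.
Convert each candidate to consistent units, then evaluate M:
  alloy S: σ_y = 1760 MPa, ρ = 8100 kg/m³
  alloy V: σ_y = 341.0 MPa, ρ = 3960 kg/m³
  alloy L: σ_y = 40.80 MPa, ρ = 2370 kg/m³
  alloy S: M = 5.18×10⁻³
  alloy V: M = 4.66×10⁻³
  alloy L: M = 2.70×10⁻³
Alloy S ranks first.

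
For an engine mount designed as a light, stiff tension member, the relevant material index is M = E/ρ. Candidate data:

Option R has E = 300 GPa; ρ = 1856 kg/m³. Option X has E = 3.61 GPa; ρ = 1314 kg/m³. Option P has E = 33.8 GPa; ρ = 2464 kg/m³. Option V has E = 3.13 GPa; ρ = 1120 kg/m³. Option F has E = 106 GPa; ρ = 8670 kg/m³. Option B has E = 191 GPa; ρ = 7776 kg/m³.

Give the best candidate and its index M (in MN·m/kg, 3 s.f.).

option R, M = 162 MN·m/kg

Per-candidate index values:
  option R: M = 162 MN·m/kg
  option B: M = 24.6 MN·m/kg
  option P: M = 13.7 MN·m/kg
  option F: M = 12.2 MN·m/kg
  option V: M = 2.79 MN·m/kg
  option X: M = 2.75 MN·m/kg
Option R ranks first.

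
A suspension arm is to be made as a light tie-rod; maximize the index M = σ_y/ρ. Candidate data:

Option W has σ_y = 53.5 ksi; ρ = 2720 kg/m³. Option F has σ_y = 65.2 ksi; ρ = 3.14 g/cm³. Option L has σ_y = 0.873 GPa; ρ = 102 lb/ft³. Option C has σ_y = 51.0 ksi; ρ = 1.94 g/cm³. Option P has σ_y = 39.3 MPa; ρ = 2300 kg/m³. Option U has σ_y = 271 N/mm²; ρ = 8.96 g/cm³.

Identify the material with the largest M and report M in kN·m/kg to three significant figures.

option L, M = 534 kN·m/kg

In SI units:
  option W: σ_y = 368.9 MPa, ρ = 2720 kg/m³
  option F: σ_y = 449.5 MPa, ρ = 3140 kg/m³
  option L: σ_y = 873.0 MPa, ρ = 1634 kg/m³
  option C: σ_y = 351.6 MPa, ρ = 1940 kg/m³
  option P: σ_y = 39.30 MPa, ρ = 2300 kg/m³
  option U: σ_y = 271.0 MPa, ρ = 8960 kg/m³
  option L: M = 534 kN·m/kg
  option C: M = 181 kN·m/kg
  option F: M = 143 kN·m/kg
  option W: M = 136 kN·m/kg
  option U: M = 30.2 kN·m/kg
  option P: M = 17.1 kN·m/kg
Highest index: option L.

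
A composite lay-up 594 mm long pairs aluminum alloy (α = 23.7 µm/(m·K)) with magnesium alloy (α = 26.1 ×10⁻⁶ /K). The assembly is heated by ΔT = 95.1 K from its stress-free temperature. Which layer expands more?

α(aluminum alloy) = 23.7×10⁻⁶/K vs α(magnesium alloy) = 26.1×10⁻⁶/K.
Higher α expands more for the same ΔT: magnesium alloy.

magnesium alloy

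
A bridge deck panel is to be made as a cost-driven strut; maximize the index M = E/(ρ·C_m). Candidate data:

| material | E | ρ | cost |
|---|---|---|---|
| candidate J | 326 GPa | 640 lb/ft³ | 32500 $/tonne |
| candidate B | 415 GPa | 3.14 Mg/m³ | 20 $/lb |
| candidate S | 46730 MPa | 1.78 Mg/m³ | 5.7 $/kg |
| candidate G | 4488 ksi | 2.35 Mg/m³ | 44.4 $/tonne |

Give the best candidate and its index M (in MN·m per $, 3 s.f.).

candidate G, M = 297 MN·m per $

Putting every candidate on a common basis:
  candidate J: E = 326.0 GPa, ρ = 10250 kg/m³, cost = 32.50 $/kg
  candidate B: E = 415.0 GPa, ρ = 3140 kg/m³, cost = 44.09 $/kg
  candidate S: E = 46.73 GPa, ρ = 1780 kg/m³, cost = 5.700 $/kg
  candidate G: E = 30.94 GPa, ρ = 2350 kg/m³, cost = 0.04440 $/kg
  candidate G: M = 297 MN·m per $
  candidate S: M = 4.61 MN·m per $
  candidate B: M = 3.00 MN·m per $
  candidate J: M = 0.978 MN·m per $
Candidate G ranks first.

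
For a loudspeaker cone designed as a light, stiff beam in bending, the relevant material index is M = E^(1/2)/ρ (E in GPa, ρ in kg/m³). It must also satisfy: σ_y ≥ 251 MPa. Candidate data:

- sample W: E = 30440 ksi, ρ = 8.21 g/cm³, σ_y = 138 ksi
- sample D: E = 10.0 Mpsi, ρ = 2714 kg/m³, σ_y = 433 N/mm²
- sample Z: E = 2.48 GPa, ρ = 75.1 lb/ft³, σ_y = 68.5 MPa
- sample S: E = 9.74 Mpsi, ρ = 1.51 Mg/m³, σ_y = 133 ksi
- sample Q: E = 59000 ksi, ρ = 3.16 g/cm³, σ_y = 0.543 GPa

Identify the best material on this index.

sample Q

Screen on constraints: σ_y ≥ 251 MPa. Survivors: sample W, sample D, sample S, sample Q.
Convert each candidate to consistent units, then evaluate M:
  sample W: E = 209.9 GPa, ρ = 8210 kg/m³
  sample D: E = 68.95 GPa, ρ = 2714 kg/m³
  sample S: E = 67.15 GPa, ρ = 1510 kg/m³
  sample Q: E = 406.8 GPa, ρ = 3160 kg/m³
  sample Q: M = 6.38×10⁻³
  sample S: M = 5.43×10⁻³
  sample D: M = 3.06×10⁻³
  sample W: M = 1.76×10⁻³
The maximum is for sample Q.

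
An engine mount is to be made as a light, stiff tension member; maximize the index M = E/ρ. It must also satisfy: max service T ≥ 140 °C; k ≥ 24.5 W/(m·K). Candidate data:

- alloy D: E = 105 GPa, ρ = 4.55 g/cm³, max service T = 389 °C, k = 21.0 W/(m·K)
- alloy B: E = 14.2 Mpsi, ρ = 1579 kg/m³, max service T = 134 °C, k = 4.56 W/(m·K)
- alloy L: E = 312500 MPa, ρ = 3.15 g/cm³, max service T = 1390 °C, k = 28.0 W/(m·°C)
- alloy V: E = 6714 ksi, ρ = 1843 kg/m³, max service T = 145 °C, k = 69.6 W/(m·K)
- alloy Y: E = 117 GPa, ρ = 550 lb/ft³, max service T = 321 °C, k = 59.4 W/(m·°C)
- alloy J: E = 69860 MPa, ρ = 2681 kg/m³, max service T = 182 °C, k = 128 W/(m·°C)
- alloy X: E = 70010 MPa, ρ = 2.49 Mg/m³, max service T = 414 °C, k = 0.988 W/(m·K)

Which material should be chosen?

alloy L

Screen on constraints: max service T ≥ 140 °C; k ≥ 24.5 W/(m·K). Survivors: alloy L, alloy V, alloy Y, alloy J.
After converting to SI:
  alloy L: E = 312.5 GPa, ρ = 3150 kg/m³
  alloy V: E = 46.29 GPa, ρ = 1843 kg/m³
  alloy Y: E = 117.0 GPa, ρ = 8810 kg/m³
  alloy J: E = 69.86 GPa, ρ = 2681 kg/m³
  alloy L: M = 99.2 MN·m/kg
  alloy J: M = 26.1 MN·m/kg
  alloy V: M = 25.1 MN·m/kg
  alloy Y: M = 13.3 MN·m/kg
Highest index: alloy L.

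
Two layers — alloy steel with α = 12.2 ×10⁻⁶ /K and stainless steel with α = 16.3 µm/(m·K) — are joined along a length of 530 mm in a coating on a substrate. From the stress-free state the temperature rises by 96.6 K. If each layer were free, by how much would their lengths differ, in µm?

Δα = |12.2 − 16.3|×10⁻⁶/K = 4.10×10⁻⁶/K.
ΔL_mismatch = Δα·L·ΔT = 4.10×10⁻⁶ × 530.0 mm × 96.6 K = 210 µm.

210 µm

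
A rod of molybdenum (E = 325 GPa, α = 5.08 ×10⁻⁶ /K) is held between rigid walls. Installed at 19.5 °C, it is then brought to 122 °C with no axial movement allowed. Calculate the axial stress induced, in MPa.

169 MPa

ΔT = 102.5 K. Constrained thermal stress σ = E·α·ΔT = 325.0×10³ MPa × 5.08×10⁻⁶ × 102.5 = 169 MPa (compressive).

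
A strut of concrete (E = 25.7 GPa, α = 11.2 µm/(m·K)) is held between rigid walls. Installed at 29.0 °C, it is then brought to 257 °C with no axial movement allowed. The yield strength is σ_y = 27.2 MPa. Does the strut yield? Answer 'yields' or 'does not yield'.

ΔT = 228.0 K. Constrained thermal stress σ = E·α·ΔT = 25.70×10³ MPa × 11.2×10⁻⁶ × 228.0 = 65.6 MPa (compressive).
Compare to σ_y = 27.2 MPa: σ ≥ σ_y, so it yields.

yields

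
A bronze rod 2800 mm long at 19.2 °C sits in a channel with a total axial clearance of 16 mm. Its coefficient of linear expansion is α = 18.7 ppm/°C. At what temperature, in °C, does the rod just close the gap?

325 °C

α·L₀·ΔT = 16.0 mm ⇒ ΔT = 16.0 / (18.7×10⁻⁶ × 2800.0) = 305.6 K.
T = 19.2 + 305.6 = 324.8 °C.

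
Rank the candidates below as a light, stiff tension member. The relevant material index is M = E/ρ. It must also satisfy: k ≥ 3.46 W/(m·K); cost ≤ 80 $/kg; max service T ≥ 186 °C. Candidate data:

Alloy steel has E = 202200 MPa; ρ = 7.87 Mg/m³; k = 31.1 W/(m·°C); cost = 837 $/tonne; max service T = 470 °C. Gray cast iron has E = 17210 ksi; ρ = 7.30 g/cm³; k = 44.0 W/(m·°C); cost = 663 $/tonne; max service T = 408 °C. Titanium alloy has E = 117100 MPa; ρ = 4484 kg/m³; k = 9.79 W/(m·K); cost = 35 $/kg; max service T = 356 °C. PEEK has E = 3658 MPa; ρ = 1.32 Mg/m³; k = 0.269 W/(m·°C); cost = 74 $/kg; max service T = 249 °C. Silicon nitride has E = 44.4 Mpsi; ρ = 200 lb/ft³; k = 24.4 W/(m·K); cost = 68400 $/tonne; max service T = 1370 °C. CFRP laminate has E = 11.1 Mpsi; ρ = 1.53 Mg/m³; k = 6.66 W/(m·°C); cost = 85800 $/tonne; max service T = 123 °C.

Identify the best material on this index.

silicon nitride

Screen on constraints: k ≥ 3.46 W/(m·K); cost ≤ 80 $/kg; max service T ≥ 186 °C. Survivors: alloy steel, gray cast iron, titanium alloy, silicon nitride.
After converting to SI:
  alloy steel: E = 202.2 GPa, ρ = 7870 kg/m³
  gray cast iron: E = 118.7 GPa, ρ = 7300 kg/m³
  titanium alloy: E = 117.1 GPa, ρ = 4484 kg/m³
  silicon nitride: E = 306.1 GPa, ρ = 3204 kg/m³
  silicon nitride: M = 95.6 MN·m/kg
  titanium alloy: M = 26.1 MN·m/kg
  alloy steel: M = 25.7 MN·m/kg
  gray cast iron: M = 16.3 MN·m/kg
Silicon nitride has the largest M.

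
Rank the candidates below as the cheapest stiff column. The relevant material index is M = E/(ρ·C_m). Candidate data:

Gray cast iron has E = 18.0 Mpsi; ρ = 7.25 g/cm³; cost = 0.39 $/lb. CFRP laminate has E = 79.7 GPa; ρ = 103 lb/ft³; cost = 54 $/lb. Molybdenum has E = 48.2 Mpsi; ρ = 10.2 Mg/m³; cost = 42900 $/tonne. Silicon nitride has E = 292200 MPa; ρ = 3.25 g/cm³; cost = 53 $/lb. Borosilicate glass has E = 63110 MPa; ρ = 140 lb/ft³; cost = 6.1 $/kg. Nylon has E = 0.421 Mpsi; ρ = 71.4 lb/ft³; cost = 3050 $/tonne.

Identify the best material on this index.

Convert each candidate to consistent units, then evaluate M:
  gray cast iron: E = 124.1 GPa, ρ = 7250 kg/m³, cost = 0.8598 $/kg
  CFRP laminate: E = 79.70 GPa, ρ = 1650 kg/m³, cost = 119.0 $/kg
  molybdenum: E = 332.3 GPa, ρ = 10200 kg/m³, cost = 42.90 $/kg
  silicon nitride: E = 292.2 GPa, ρ = 3250 kg/m³, cost = 116.8 $/kg
  borosilicate glass: E = 63.11 GPa, ρ = 2243 kg/m³, cost = 6.100 $/kg
  nylon: E = 2.903 GPa, ρ = 1144 kg/m³, cost = 3.050 $/kg
  gray cast iron: M = 19.9 MN·m per $
  borosilicate glass: M = 4.61 MN·m per $
  nylon: M = 0.832 MN·m per $
  silicon nitride: M = 0.769 MN·m per $
  molybdenum: M = 0.759 MN·m per $
  CFRP laminate: M = 0.406 MN·m per $
Gray cast iron has the largest M.

gray cast iron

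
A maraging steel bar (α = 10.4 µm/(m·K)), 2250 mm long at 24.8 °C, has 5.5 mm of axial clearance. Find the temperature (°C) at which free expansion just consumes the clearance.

260 °C

α·L₀·ΔT = 5.5 mm ⇒ ΔT = 5.5 / (10.4×10⁻⁶ × 2250.0) = 235.0 K.
T = 24.8 + 235.0 = 259.8 °C.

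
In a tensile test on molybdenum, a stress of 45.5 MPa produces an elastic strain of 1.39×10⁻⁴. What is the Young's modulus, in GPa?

E = σ/ε = 45.5 MPa / 1.39×10⁻⁴ = 327300 MPa = 327 GPa.

327 GPa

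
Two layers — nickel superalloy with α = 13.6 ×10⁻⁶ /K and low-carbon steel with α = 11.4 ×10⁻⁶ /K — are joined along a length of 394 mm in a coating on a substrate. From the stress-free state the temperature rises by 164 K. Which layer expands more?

nickel superalloy

α(nickel superalloy) = 13.6×10⁻⁶/K vs α(low-carbon steel) = 11.4×10⁻⁶/K.
Higher α expands more for the same ΔT: nickel superalloy.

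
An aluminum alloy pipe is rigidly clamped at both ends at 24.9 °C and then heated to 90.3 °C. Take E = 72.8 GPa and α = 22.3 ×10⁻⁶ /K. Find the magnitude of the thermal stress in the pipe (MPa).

ΔT = 65.40 K. Constrained thermal stress σ = E·α·ΔT = 72.80×10³ MPa × 22.3×10⁻⁶ × 65.40 = 106 MPa (compressive).

106 MPa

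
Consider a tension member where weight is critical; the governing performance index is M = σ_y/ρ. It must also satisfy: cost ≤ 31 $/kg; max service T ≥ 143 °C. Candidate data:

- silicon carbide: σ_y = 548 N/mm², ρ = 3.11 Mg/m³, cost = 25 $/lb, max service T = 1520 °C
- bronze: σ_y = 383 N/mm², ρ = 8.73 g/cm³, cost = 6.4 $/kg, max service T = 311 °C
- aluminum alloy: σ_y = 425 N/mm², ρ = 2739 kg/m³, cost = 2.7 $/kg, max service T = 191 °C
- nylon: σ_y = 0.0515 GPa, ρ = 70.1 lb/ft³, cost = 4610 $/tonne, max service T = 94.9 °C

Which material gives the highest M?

Screen on constraints: cost ≤ 31 $/kg; max service T ≥ 143 °C. Survivors: bronze, aluminum alloy.
In SI units:
  bronze: σ_y = 383.0 MPa, ρ = 8730 kg/m³
  aluminum alloy: σ_y = 425.0 MPa, ρ = 2739 kg/m³
  aluminum alloy: M = 155 kN·m/kg
  bronze: M = 43.9 kN·m/kg
Aluminum alloy ranks first.

aluminum alloy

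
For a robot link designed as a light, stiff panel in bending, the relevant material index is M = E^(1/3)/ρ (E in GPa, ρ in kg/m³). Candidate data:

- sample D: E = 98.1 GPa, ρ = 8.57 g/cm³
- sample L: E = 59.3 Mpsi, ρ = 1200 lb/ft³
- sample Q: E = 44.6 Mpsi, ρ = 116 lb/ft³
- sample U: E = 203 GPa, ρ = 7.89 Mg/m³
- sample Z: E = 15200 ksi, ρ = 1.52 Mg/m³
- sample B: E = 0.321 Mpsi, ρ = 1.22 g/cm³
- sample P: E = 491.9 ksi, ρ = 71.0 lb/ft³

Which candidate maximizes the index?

Convert each candidate to consistent units, then evaluate M:
  sample D: E = 98.10 GPa, ρ = 8570 kg/m³
  sample L: E = 408.9 GPa, ρ = 19220 kg/m³
  sample Q: E = 307.5 GPa, ρ = 1858 kg/m³
  sample U: E = 203.0 GPa, ρ = 7890 kg/m³
  sample Z: E = 104.8 GPa, ρ = 1520 kg/m³
  sample B: E = 2.213 GPa, ρ = 1220 kg/m³
  sample P: E = 3.392 GPa, ρ = 1137 kg/m³
  sample Q: M = 3.63×10⁻³
  sample Z: M = 3.10×10⁻³
  sample P: M = 1.32×10⁻³
  sample B: M = 1.07×10⁻³
  sample U: M = 0.745×10⁻³
  sample D: M = 0.538×10⁻³
  sample L: M = 0.386×10⁻³
The maximum is for sample Q.

sample Q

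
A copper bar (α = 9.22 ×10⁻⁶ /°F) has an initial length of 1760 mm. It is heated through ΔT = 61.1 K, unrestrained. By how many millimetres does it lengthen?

Convert α: 9.22×10⁻⁶/°F × (9/5) = 16.6×10⁻⁶/K.
ΔL = α·L₀·ΔT = 16.6×10⁻⁶ × 1760 mm × 61.10 K = 1.78 mm.

1.78 mm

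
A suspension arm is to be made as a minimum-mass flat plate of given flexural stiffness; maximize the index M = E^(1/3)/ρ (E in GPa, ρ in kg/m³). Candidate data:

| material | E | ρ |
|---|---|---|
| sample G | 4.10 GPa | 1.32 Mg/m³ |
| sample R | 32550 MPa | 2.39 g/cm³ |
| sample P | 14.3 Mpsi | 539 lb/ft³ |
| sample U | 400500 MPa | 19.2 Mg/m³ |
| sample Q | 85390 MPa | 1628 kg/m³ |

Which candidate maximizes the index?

Normalizing units and computing the index:
  sample G: E = 4.100 GPa, ρ = 1320 kg/m³
  sample R: E = 32.55 GPa, ρ = 2390 kg/m³
  sample P: E = 98.60 GPa, ρ = 8634 kg/m³
  sample U: E = 400.5 GPa, ρ = 19200 kg/m³
  sample Q: E = 85.39 GPa, ρ = 1628 kg/m³
  sample Q: M = 2.70×10⁻³
  sample R: M = 1.34×10⁻³
  sample G: M = 1.21×10⁻³
  sample P: M = 0.535×10⁻³
  sample U: M = 0.384×10⁻³
The maximum is for sample Q.

sample Q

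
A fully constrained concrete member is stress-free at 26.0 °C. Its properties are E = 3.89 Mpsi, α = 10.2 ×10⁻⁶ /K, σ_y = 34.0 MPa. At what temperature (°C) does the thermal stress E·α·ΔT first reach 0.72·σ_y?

115 °C

E = 3.89 Mpsi = 26.82 GPa.
E·α·ΔT = 24.48 MPa ⇒ ΔT = 24.48 / (26.82×10³ × 10.2×10⁻⁶) = 89.48 K.
T = 26.0 + 89.48 = 115.5 °C.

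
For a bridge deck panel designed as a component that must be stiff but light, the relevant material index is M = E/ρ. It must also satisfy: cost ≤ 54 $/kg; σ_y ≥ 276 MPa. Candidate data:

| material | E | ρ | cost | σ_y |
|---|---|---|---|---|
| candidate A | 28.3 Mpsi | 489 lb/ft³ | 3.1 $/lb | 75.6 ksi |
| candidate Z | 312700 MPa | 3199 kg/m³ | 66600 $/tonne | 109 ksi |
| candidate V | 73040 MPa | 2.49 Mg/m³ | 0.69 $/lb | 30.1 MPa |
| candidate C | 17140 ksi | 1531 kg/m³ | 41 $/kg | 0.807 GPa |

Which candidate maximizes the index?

candidate C

Screen on constraints: cost ≤ 54 $/kg; σ_y ≥ 276 MPa. Survivors: candidate A, candidate C.
Normalizing units and computing the index:
  candidate A: E = 195.1 GPa, ρ = 7833 kg/m³
  candidate C: E = 118.2 GPa, ρ = 1531 kg/m³
  candidate C: M = 77.2 MN·m/kg
  candidate A: M = 24.9 MN·m/kg
Highest index: candidate C.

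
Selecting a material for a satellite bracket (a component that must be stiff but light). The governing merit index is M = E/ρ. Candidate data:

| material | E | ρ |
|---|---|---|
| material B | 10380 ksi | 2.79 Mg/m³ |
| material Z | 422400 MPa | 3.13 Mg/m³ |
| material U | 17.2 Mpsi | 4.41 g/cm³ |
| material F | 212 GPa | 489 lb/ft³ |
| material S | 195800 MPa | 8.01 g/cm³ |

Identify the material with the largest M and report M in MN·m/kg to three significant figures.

material Z, M = 135 MN·m/kg

Putting every candidate on a common basis:
  material B: E = 71.57 GPa, ρ = 2790 kg/m³
  material Z: E = 422.4 GPa, ρ = 3130 kg/m³
  material U: E = 118.6 GPa, ρ = 4410 kg/m³
  material F: E = 212.0 GPa, ρ = 7833 kg/m³
  material S: E = 195.8 GPa, ρ = 8010 kg/m³
  material Z: M = 135 MN·m/kg
  material F: M = 27.1 MN·m/kg
  material U: M = 26.9 MN·m/kg
  material B: M = 25.7 MN·m/kg
  material S: M = 24.4 MN·m/kg
Material Z ranks first.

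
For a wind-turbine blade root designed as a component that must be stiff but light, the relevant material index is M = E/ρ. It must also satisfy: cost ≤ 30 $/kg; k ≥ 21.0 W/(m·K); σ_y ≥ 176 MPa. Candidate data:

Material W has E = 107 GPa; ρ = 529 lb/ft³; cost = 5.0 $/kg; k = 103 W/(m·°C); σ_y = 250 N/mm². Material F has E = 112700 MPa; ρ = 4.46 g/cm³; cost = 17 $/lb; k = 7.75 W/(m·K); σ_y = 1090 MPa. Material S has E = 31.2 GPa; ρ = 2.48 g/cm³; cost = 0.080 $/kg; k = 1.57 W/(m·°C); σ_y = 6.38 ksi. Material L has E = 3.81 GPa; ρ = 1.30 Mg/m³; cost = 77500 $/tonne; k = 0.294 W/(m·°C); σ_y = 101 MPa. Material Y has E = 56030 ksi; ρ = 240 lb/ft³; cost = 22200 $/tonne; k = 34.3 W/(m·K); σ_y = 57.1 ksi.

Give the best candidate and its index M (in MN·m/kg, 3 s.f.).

material Y, M = 100 MN·m/kg

Screen on constraints: cost ≤ 30 $/kg; k ≥ 21.0 W/(m·K); σ_y ≥ 176 MPa. Survivors: material W, material Y.
In SI units:
  material W: E = 107.0 GPa, ρ = 8474 kg/m³
  material Y: E = 386.3 GPa, ρ = 3844 kg/m³
  material Y: M = 100 MN·m/kg
  material W: M = 12.6 MN·m/kg
The maximum is for material Y.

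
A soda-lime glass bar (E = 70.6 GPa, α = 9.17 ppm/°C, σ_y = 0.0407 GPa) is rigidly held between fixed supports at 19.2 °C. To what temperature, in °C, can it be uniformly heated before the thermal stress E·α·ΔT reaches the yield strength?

82.1 °C

σ_y = 0.0407 GPa = 40.70 MPa.
E·α·ΔT = 40.70 MPa ⇒ ΔT = 40.70 / (70.60×10³ × 9.17×10⁻⁶) = 62.87 K.
T = 19.2 + 62.87 = 82.07 °C.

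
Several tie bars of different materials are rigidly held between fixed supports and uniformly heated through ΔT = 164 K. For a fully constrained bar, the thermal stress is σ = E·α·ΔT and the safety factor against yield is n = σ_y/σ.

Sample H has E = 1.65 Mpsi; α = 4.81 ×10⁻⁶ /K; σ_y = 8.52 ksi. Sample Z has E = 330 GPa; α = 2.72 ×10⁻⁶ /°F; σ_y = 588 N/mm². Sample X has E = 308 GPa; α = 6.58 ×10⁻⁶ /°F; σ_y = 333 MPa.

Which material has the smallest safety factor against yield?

sample X

In consistent units (E in GPa, α in ×10⁻⁶/K, σ_y in MPa):
  sample H: E = 11.38, α = 4.81, σ_y = 58.74 → σ = 8.97 MPa, n = 6.55
  sample Z: E = 330.0, α = 4.90, σ_y = 588.0 → σ = 265 MPa, n = 2.22
  sample X: E = 308.0, α = 11.8, σ_y = 333.0 → σ = 598 MPa, n = 0.557
Sample X has the lowest safety factor, n = 0.557.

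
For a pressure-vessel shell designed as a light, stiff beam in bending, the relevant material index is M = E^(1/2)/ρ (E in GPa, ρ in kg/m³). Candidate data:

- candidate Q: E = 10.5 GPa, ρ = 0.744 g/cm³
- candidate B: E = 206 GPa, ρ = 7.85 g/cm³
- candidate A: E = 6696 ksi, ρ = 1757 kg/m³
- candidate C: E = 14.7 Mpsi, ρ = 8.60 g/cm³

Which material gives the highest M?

Putting every candidate on a common basis:
  candidate Q: E = 10.50 GPa, ρ = 744.0 kg/m³
  candidate B: E = 206.0 GPa, ρ = 7850 kg/m³
  candidate A: E = 46.17 GPa, ρ = 1757 kg/m³
  candidate C: E = 101.4 GPa, ρ = 8600 kg/m³
  candidate Q: M = 4.36×10⁻³
  candidate A: M = 3.87×10⁻³
  candidate B: M = 1.83×10⁻³
  candidate C: M = 1.17×10⁻³
Highest index: candidate Q.

candidate Q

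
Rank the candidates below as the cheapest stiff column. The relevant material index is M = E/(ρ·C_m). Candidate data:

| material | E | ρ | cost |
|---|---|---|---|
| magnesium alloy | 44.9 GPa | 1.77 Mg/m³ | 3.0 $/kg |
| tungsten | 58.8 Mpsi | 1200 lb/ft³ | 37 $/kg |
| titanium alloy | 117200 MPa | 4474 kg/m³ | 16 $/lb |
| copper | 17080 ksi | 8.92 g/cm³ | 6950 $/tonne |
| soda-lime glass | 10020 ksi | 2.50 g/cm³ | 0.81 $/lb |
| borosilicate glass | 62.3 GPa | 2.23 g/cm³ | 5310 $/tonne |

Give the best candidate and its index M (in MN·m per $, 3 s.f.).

In SI units:
  magnesium alloy: E = 44.90 GPa, ρ = 1770 kg/m³, cost = 3.000 $/kg
  tungsten: E = 405.4 GPa, ρ = 19220 kg/m³, cost = 37.00 $/kg
  titanium alloy: E = 117.2 GPa, ρ = 4474 kg/m³, cost = 35.27 $/kg
  copper: E = 117.8 GPa, ρ = 8920 kg/m³, cost = 6.950 $/kg
  soda-lime glass: E = 69.09 GPa, ρ = 2500 kg/m³, cost = 1.786 $/kg
  borosilicate glass: E = 62.30 GPa, ρ = 2230 kg/m³, cost = 5.310 $/kg
  soda-lime glass: M = 15.5 MN·m per $
  magnesium alloy: M = 8.46 MN·m per $
  borosilicate glass: M = 5.26 MN·m per $
  copper: M = 1.90 MN·m per $
  titanium alloy: M = 0.743 MN·m per $
  tungsten: M = 0.570 MN·m per $
Soda-lime glass has the largest M.

soda-lime glass, M = 15.5 MN·m per $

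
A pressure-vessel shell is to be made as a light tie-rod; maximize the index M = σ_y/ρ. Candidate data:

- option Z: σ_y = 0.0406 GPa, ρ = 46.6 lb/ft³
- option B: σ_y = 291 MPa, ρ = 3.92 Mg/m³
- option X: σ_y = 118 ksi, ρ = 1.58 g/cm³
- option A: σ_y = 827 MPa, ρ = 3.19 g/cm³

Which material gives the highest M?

In SI units:
  option Z: σ_y = 40.60 MPa, ρ = 746.5 kg/m³
  option B: σ_y = 291.0 MPa, ρ = 3920 kg/m³
  option X: σ_y = 813.6 MPa, ρ = 1580 kg/m³
  option A: σ_y = 827.0 MPa, ρ = 3190 kg/m³
  option X: M = 515 kN·m/kg
  option A: M = 259 kN·m/kg
  option B: M = 74.2 kN·m/kg
  option Z: M = 54.4 kN·m/kg
Option X ranks first.

option X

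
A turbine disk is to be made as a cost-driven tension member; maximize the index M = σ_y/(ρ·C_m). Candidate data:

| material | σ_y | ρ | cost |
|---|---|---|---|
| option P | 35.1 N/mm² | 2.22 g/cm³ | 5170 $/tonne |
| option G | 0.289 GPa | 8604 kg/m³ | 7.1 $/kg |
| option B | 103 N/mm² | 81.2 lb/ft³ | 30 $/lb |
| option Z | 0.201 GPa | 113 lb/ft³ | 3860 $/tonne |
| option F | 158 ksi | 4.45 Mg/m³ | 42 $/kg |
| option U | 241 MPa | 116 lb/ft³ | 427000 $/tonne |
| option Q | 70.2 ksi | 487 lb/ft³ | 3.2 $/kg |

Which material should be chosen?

option Z

After converting to SI:
  option P: σ_y = 35.10 MPa, ρ = 2220 kg/m³, cost = 5.170 $/kg
  option G: σ_y = 289.0 MPa, ρ = 8604 kg/m³, cost = 7.100 $/kg
  option B: σ_y = 103.0 MPa, ρ = 1301 kg/m³, cost = 66.14 $/kg
  option Z: σ_y = 201.0 MPa, ρ = 1810 kg/m³, cost = 3.860 $/kg
  option F: σ_y = 1089 MPa, ρ = 4450 kg/m³, cost = 42.00 $/kg
  option U: σ_y = 241.0 MPa, ρ = 1858 kg/m³, cost = 427.0 $/kg
  option Q: σ_y = 484.0 MPa, ρ = 7801 kg/m³, cost = 3.200 $/kg
  option Z: M = 28.8 kN·m per $
  option Q: M = 19.4 kN·m per $
  option F: M = 5.83 kN·m per $
  option G: M = 4.73 kN·m per $
  option P: M = 3.06 kN·m per $
  option B: M = 1.20 kN·m per $
  option U: M = 0.304 kN·m per $
Option Z ranks first.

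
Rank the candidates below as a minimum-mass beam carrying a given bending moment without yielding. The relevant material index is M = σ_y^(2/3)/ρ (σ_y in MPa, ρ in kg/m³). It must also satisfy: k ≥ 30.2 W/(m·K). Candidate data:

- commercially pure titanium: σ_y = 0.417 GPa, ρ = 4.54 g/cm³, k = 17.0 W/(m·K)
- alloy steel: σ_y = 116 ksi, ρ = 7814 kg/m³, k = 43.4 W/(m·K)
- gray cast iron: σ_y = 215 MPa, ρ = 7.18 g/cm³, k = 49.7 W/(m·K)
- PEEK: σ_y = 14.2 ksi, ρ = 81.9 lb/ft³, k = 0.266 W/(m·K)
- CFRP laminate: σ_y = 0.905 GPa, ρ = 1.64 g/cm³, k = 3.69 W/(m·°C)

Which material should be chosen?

Screen on constraints: k ≥ 30.2 W/(m·K). Survivors: alloy steel, gray cast iron.
After converting to SI:
  alloy steel: σ_y = 799.8 MPa, ρ = 7814 kg/m³
  gray cast iron: σ_y = 215.0 MPa, ρ = 7180 kg/m³
  alloy steel: M = 11.0×10⁻³
  gray cast iron: M = 5.00×10⁻³
The maximum is for alloy steel.

alloy steel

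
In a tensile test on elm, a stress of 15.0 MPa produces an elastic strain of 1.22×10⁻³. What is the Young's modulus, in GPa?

E = σ/ε = 15.0 MPa / 1.22×10⁻³ = 12300 MPa = 12.3 GPa.

12.3 GPa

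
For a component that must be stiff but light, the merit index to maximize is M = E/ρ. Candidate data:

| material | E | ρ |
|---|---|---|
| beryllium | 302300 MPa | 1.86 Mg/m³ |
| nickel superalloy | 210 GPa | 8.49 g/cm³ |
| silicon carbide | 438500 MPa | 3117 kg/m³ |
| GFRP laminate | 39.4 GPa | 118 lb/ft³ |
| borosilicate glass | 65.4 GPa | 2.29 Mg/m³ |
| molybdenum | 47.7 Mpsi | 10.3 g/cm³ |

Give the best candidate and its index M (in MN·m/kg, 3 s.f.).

After converting to SI:
  beryllium: E = 302.3 GPa, ρ = 1860 kg/m³
  nickel superalloy: E = 210.0 GPa, ρ = 8490 kg/m³
  silicon carbide: E = 438.5 GPa, ρ = 3117 kg/m³
  GFRP laminate: E = 39.40 GPa, ρ = 1890 kg/m³
  borosilicate glass: E = 65.40 GPa, ρ = 2290 kg/m³
  molybdenum: E = 328.9 GPa, ρ = 10300 kg/m³
  beryllium: M = 163 MN·m/kg
  silicon carbide: M = 141 MN·m/kg
  molybdenum: M = 31.9 MN·m/kg
  borosilicate glass: M = 28.6 MN·m/kg
  nickel superalloy: M = 24.7 MN·m/kg
  GFRP laminate: M = 20.8 MN·m/kg
Beryllium has the largest M.

beryllium, M = 163 MN·m/kg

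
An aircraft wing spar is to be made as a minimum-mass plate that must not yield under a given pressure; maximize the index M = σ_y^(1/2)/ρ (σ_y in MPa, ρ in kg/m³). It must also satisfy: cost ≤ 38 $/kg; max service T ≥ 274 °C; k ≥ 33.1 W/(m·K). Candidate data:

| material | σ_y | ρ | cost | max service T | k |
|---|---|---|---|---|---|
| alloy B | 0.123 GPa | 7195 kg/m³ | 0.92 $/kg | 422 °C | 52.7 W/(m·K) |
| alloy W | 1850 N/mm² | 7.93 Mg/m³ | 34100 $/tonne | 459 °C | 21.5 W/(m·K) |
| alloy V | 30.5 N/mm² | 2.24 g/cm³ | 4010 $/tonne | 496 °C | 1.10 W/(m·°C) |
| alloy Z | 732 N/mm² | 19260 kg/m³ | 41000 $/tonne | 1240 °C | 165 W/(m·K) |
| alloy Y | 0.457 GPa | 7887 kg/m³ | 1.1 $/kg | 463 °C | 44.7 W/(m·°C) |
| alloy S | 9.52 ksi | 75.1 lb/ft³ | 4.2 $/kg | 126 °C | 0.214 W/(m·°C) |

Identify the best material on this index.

alloy Y

Screen on constraints: cost ≤ 38 $/kg; max service T ≥ 274 °C; k ≥ 33.1 W/(m·K). Survivors: alloy B, alloy Y.
After converting to SI:
  alloy B: σ_y = 123.0 MPa, ρ = 7195 kg/m³
  alloy Y: σ_y = 457.0 MPa, ρ = 7887 kg/m³
  alloy Y: M = 2.71×10⁻³
  alloy B: M = 1.54×10⁻³
Alloy Y has the largest M.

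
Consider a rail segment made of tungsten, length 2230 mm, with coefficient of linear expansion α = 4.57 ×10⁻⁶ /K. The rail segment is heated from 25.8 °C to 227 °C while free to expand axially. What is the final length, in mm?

ΔT = 227 − 25.8 = 201.2 K.
ΔL = α·L₀·ΔT = 4.57×10⁻⁶ × 2230 mm × 201.2 K = 2.05 mm.
L = L₀ + ΔL = 2230 + 2.05 = 2232.1 mm.

2232.1 mm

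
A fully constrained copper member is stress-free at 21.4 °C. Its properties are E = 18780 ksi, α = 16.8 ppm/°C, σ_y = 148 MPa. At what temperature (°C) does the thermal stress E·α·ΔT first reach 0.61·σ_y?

E = 18780 ksi = 129.5 GPa.
E·α·ΔT = 90.28 MPa ⇒ ΔT = 90.28 / (129.5×10³ × 16.8×10⁻⁶) = 41.50 K.
T = 21.4 + 41.50 = 62.90 °C.

62.9 °C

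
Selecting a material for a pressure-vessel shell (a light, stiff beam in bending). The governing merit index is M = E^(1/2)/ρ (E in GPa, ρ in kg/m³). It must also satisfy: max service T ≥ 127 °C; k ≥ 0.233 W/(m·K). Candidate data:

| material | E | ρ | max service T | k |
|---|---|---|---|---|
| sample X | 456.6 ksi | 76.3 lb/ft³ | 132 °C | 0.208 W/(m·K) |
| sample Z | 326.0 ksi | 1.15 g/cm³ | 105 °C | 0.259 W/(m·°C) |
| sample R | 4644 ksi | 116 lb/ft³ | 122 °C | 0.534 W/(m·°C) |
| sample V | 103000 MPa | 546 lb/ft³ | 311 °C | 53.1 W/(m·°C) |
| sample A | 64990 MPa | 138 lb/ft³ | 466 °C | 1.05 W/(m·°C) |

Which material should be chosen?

Screen on constraints: max service T ≥ 127 °C; k ≥ 0.233 W/(m·K). Survivors: sample V, sample A.
After converting to SI:
  sample V: E = 103.0 GPa, ρ = 8746 kg/m³
  sample A: E = 64.99 GPa, ρ = 2211 kg/m³
  sample A: M = 3.65×10⁻³
  sample V: M = 1.16×10⁻³
Sample A has the largest M.

sample A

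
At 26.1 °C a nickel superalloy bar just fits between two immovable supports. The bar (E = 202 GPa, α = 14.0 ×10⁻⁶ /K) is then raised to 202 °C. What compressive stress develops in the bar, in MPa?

497 MPa

ΔT = 175.9 K. Constrained thermal stress σ = E·α·ΔT = 202.0×10³ MPa × 14.0×10⁻⁶ × 175.9 = 497 MPa (compressive).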